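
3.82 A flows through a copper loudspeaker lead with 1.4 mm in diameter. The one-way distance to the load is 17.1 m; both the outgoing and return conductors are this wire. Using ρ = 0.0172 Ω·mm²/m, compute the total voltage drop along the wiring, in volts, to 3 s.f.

1.46 V

ρ = 0.0172 Ω·mm²/m = 1.72×10^-8 Ω·m
A = π(d/2)² = π(7.0000e-04 m)² = 1.539e-06 m²
Total conductor length (both ways) L = 2 × 17.1 = 34.2 m
R = ρL/A = (1.72×10^-8)(34.2)/(1.539e-06) = 0.3821 Ω
V = IR = 3.82 × 0.3821 = 1.46 V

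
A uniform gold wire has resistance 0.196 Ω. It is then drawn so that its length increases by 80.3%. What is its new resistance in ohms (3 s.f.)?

0.637 Ω

k = 1 + 80.3/100 = 1.803; volume constant ⇒ A' = A/k, so R' = k²R.
R' = 3.251 × 0.196 = 0.637 Ω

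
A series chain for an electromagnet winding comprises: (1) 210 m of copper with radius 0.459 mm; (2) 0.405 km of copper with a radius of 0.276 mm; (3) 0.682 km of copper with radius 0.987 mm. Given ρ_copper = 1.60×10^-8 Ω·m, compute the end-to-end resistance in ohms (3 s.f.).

35.7 Ω

Seg 1: A = πr² = π(4.5900e-04 m)² = 6.619e-07 m²
R_1 = (1.60×10^-8)(210)/(6.619e-07) = 5.076 Ω
Seg 2: A = πr² = π(2.7600e-04 m)² = 2.393e-07 m²
R_2 = (1.60×10^-8)(405)/(2.393e-07) = 27.08 Ω
Seg 3: A = πr² = π(9.8700e-04 m)² = 3.060e-06 m²
R_3 = (1.60×10^-8)(682)/(3.060e-06) = 3.565 Ω
R_total = R_1 + R_2 + R_3 = 35.7 Ω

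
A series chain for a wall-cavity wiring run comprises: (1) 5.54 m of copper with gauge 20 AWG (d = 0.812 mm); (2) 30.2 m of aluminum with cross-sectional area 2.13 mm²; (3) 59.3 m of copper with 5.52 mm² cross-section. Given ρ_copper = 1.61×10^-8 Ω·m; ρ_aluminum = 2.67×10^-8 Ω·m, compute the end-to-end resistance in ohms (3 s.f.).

Seg 1: A = π(0.812/2 mm)² = π(4.0600e-04 m)² = 5.178e-07 m²
R_1 = (1.61×10^-8)(5.54)/(5.178e-07) = 0.1722 Ω
Seg 2: A = 2.13 mm² = 2.130e-06 m²
R_2 = (2.67×10^-8)(30.2)/(2.130e-06) = 0.3786 Ω
Seg 3: A = 5.52 mm² = 5.520e-06 m²
R_3 = (1.61×10^-8)(59.3)/(5.520e-06) = 0.173 Ω
R_total = R_1 + R_2 + R_3 = 0.724 Ω

0.724 Ω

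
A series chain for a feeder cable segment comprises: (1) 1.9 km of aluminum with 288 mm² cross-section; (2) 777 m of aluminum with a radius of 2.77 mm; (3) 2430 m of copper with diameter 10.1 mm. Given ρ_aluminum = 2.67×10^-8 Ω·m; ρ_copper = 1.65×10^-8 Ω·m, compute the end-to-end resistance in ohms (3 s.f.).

1.54 Ω

Seg 1: A = 288 mm² = 2.880e-04 m²
R_1 = (2.67×10^-8)(1900)/(2.880e-04) = 0.1761 Ω
Seg 2: A = πr² = π(2.7700e-03 m)² = 2.411e-05 m²
R_2 = (2.67×10^-8)(777)/(2.411e-05) = 0.8606 Ω
Seg 3: A = π(d/2)² = π(5.0500e-03 m)² = 8.012e-05 m²
R_3 = (1.65×10^-8)(2430)/(8.012e-05) = 0.5004 Ω
R_total = R_1 + R_2 + R_3 = 1.54 Ω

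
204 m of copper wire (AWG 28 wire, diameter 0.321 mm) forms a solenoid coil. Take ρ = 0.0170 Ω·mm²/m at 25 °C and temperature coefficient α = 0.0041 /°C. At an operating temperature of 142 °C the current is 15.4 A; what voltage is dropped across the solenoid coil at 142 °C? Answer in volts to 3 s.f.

977 V

ρ = 0.0170 Ω·mm²/m = 1.70×10^-8 Ω·m
A = π(0.321/2 mm)² = π(1.6050e-04 m)² = 8.093e-08 m²
R₍25₎ = ρL/A = (1.70×10^-8)(204)/(8.093e-08) = 42.85 Ω
R₍142₎ = R₍25₎(1 + αΔT) = 42.85 × (1 + 0.0041×117) = 63.41 Ω
V = IR = 15.4 × 63.41 = 977 V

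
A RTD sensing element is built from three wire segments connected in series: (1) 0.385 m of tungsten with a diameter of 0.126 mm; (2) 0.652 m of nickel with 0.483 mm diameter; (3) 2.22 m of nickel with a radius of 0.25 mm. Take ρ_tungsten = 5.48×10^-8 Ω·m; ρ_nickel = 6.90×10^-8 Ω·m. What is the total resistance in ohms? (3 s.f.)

Seg 1: A = π(d/2)² = π(6.3000e-05 m)² = 1.247e-08 m²
R_1 = (5.48×10^-8)(0.385)/(1.247e-08) = 1.692 Ω
Seg 2: A = π(d/2)² = π(2.4150e-04 m)² = 1.832e-07 m²
R_2 = (6.90×10^-8)(0.652)/(1.832e-07) = 0.2455 Ω
Seg 3: A = πr² = π(2.5000e-04 m)² = 1.963e-07 m²
R_3 = (6.90×10^-8)(2.22)/(1.963e-07) = 0.7801 Ω
R_total = R_1 + R_2 + R_3 = 2.72 Ω

2.72 Ω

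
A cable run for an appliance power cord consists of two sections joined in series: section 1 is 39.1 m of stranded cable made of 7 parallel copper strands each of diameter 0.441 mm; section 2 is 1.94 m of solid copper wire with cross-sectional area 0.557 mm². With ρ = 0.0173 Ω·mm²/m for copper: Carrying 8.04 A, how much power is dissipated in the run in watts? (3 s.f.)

44.8 W

ρ = 0.0173 Ω·mm²/m = 1.73×10^-8 Ω·m
Section 1: A_strand = π(2.2050e-04)² = 1.527e-07 m²; R₁ = ρL/(N·A_s) = (1.73×10^-8)(39.1)/(7×1.527e-07) = 0.6326 Ω
Section 2: A = 0.557 mm² = 5.570e-07 m²
R₂ = (1.73×10^-8)(1.94)/(5.570e-07) = 0.06025 Ω
R = R₁ + R₂ = 0.6929 Ω
P = I²R = (8.04)² × 0.6929 = 44.8 W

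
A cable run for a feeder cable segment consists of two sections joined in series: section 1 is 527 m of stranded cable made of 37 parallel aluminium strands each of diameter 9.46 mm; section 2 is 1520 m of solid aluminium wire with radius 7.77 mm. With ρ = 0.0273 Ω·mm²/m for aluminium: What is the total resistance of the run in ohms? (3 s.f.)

ρ = 0.0273 Ω·mm²/m = 2.73×10^-8 Ω·m
Section 1: A_strand = π(4.7300e-03)² = 7.029e-05 m²; R₁ = ρL/(N·A_s) = (2.73×10^-8)(527)/(37×7.029e-05) = 0.005532 Ω
Section 2: A = πr² = π(7.7700e-03 m)² = 1.897e-04 m²
R₂ = (2.73×10^-8)(1520)/(1.897e-04) = 0.2188 Ω
R = R₁ + R₂ = 0.224 Ω

0.224 Ω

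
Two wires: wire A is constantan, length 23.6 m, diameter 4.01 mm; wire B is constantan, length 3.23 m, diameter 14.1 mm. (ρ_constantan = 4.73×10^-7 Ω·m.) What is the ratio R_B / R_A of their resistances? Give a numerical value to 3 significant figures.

R ∝ ρL/d², so R_B/R_A = (L_B/L_A) × (d_A/d_B)²
= (3.23/23.6) × (4.01/14.1)² = 0.0111

0.0111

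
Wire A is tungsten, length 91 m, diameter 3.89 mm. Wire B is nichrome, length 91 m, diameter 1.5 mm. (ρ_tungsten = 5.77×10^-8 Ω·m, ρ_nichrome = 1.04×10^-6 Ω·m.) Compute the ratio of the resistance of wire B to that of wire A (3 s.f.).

R ∝ ρL/d², so R_B/R_A = (ρ_B/ρ_A) × (d_A/d_B)²
= (1.04×10^-6/5.77×10^-8) × (3.89/1.5)² = 121

121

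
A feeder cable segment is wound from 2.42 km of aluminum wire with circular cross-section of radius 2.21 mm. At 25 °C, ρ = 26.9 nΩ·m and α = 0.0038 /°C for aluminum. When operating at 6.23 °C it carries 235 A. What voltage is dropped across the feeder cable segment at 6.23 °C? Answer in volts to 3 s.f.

ρ = 26.9 nΩ·m = 2.69×10^-8 Ω·m
A = πr² = π(2.2100e-03 m)² = 1.534e-05 m²
R₍25₎ = ρL/A = (2.69×10^-8)(2420)/(1.534e-05) = 4.243 Ω
R₍6.23₎ = R₍25₎(1 + αΔT) = 4.243 × (1 + 0.0038×-18.8) = 3.94 Ω
V = IR = 235 × 3.94 = 926 V

926 V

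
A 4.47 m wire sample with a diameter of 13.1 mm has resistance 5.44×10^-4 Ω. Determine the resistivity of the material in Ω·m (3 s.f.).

A = π(d/2)² = π(6.5500e-03 m)² = 1.348e-04 m²
ρ = RA/L = (5.44×10^-4)(1.348e-04)/(4.47) = 1.64×10^-8 Ω·m

1.64×10^-8 Ω·m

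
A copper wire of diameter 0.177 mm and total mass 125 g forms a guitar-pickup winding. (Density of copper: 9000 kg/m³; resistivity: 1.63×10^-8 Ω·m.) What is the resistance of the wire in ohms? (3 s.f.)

374 Ω

A = π(d/2)² = π(8.8500e-05 m)² = 2.4606e-08 m²
L = m/(density·A) = 0.125/(9000×2.4606e-08) = 564.5 m
R = ρL/A = (1.63×10^-8)(564.5)/(2.4606e-08) = 374 Ω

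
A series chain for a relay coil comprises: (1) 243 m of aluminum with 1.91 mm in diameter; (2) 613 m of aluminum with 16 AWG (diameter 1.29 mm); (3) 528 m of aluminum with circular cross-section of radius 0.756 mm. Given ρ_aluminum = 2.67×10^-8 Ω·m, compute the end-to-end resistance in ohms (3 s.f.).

Seg 1: A = π(d/2)² = π(9.5500e-04 m)² = 2.865e-06 m²
R_1 = (2.67×10^-8)(243)/(2.865e-06) = 2.264 Ω
Seg 2: A = π(1.29/2 mm)² = π(6.4500e-04 m)² = 1.307e-06 m²
R_2 = (2.67×10^-8)(613)/(1.307e-06) = 12.52 Ω
Seg 3: A = πr² = π(7.5600e-04 m)² = 1.796e-06 m²
R_3 = (2.67×10^-8)(528)/(1.796e-06) = 7.851 Ω
R_total = R_1 + R_2 + R_3 = 22.6 Ω

22.6 Ω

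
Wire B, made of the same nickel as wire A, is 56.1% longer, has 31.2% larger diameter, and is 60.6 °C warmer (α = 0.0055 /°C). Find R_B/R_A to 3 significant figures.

R ∝ ρL/d² with ρ ∝ (1+αΔT), so R_B/R_A = (1 + 56.1/100) × (1 + 31.2/100)⁻² × (1 + 0.0055×60.6)
= 1.561 × 0.5809 × 1.333 = 1.21

1.21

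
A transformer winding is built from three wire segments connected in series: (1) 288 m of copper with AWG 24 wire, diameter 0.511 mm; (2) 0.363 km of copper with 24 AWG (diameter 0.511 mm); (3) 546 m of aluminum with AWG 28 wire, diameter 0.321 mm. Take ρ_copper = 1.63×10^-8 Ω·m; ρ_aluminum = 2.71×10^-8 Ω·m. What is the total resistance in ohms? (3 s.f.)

235 Ω

Seg 1: A = π(0.511/2 mm)² = π(2.5550e-04 m)² = 2.051e-07 m²
R_1 = (1.63×10^-8)(288)/(2.051e-07) = 22.89 Ω
Seg 2: A = π(0.511/2 mm)² = π(2.5550e-04 m)² = 2.051e-07 m²
R_2 = (1.63×10^-8)(363)/(2.051e-07) = 28.85 Ω
Seg 3: A = π(0.321/2 mm)² = π(1.6050e-04 m)² = 8.093e-08 m²
R_3 = (2.71×10^-8)(546)/(8.093e-08) = 182.8 Ω
R_total = R_1 + R_2 + R_3 = 235 Ω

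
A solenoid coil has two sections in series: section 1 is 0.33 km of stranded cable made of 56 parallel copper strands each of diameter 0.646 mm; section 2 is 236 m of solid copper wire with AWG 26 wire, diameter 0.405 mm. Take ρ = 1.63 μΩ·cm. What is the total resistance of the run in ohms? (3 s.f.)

30.2 Ω

ρ = 1.63 μΩ·cm = 1.63×10^-8 Ω·m
Section 1: A_strand = π(3.2300e-04)² = 3.278e-07 m²; R₁ = ρL/(N·A_s) = (1.63×10^-8)(330)/(56×3.278e-07) = 0.2931 Ω
Section 2: A = π(0.405/2 mm)² = π(2.0250e-04 m)² = 1.288e-07 m²
R₂ = (1.63×10^-8)(236)/(1.288e-07) = 29.86 Ω
R = R₁ + R₂ = 30.2 Ω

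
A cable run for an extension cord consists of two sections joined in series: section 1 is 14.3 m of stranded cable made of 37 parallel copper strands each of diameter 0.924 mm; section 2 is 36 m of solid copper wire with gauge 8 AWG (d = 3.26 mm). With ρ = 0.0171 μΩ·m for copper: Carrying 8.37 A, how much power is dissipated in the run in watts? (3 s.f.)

ρ = 0.0171 μΩ·m = 1.71×10^-8 Ω·m
Section 1: A_strand = π(4.6200e-04)² = 6.706e-07 m²; R₁ = ρL/(N·A_s) = (1.71×10^-8)(14.3)/(37×6.706e-07) = 0.009856 Ω
Section 2: A = π(3.26/2 mm)² = π(1.6300e-03 m)² = 8.347e-06 m²
R₂ = (1.71×10^-8)(36)/(8.347e-06) = 0.07375 Ω
R = R₁ + R₂ = 0.08361 Ω
P = I²R = (8.37)² × 0.08361 = 5.86 W

5.86 W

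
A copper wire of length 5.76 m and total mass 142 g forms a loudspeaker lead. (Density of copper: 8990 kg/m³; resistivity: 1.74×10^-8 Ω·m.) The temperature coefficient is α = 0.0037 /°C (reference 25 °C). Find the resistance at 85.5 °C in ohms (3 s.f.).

0.0447 Ω

A = m/(density·L) = 0.142/(8990×5.76) = 2.7422e-06 m²
R = ρL/A = (1.74×10^-8)(5.76)/(2.7422e-06) = 0.03655 Ω
R(85.5 °C) = 0.03655 × (1 + 0.0037×60.5) = 0.0447 Ω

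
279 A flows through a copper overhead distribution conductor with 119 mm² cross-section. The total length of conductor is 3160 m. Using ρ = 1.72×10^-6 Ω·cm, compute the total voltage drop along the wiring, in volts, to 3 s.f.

127 V

ρ = 1.72×10^-6 Ω·cm = 1.72×10^-8 Ω·m
A = 119 mm² = 1.190e-04 m²
R = ρL/A = (1.72×10^-8)(3160)/(1.190e-04) = 0.4567 Ω
V = IR = 279 × 0.4567 = 127 V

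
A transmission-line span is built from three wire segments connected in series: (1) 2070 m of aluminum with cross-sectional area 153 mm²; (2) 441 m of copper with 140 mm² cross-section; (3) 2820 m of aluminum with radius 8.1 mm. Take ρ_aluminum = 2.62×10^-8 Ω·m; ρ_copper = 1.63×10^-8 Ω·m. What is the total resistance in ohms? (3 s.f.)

Seg 1: A = 153 mm² = 1.530e-04 m²
R_1 = (2.62×10^-8)(2070)/(1.530e-04) = 0.3545 Ω
Seg 2: A = 140 mm² = 1.400e-04 m²
R_2 = (1.63×10^-8)(441)/(1.400e-04) = 0.05135 Ω
Seg 3: A = πr² = π(8.1000e-03 m)² = 2.061e-04 m²
R_3 = (2.62×10^-8)(2820)/(2.061e-04) = 0.3585 Ω
R_total = R_1 + R_2 + R_3 = 0.764 Ω

0.764 Ω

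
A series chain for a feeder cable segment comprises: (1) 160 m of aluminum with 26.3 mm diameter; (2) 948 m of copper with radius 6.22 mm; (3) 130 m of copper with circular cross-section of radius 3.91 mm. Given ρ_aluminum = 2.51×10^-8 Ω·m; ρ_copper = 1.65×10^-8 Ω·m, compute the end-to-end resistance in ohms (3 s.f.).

0.181 Ω

Seg 1: A = π(d/2)² = π(1.3150e-02 m)² = 5.433e-04 m²
R_1 = (2.51×10^-8)(160)/(5.433e-04) = 0.007393 Ω
Seg 2: A = πr² = π(6.2200e-03 m)² = 1.215e-04 m²
R_2 = (1.65×10^-8)(948)/(1.215e-04) = 0.1287 Ω
Seg 3: A = πr² = π(3.9100e-03 m)² = 4.803e-05 m²
R_3 = (1.65×10^-8)(130)/(4.803e-05) = 0.04466 Ω
R_total = R_1 + R_2 + R_3 = 0.181 Ω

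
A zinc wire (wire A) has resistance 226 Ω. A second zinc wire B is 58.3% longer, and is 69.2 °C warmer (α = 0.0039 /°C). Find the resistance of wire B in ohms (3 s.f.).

454 Ω

R ∝ ρL/d² with ρ ∝ (1+αΔT), so R_B/R_A = (1 + 58.3/100) × (1 + 0.0039×69.2)
= 1.583 × 1.27 = 2.01
R_B = 2.01 × 226 = 454 Ω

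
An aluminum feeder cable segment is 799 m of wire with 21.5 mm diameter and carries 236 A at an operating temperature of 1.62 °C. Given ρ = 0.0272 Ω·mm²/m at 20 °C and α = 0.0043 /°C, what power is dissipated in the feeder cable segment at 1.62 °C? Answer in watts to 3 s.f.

ρ = 0.0272 Ω·mm²/m = 2.72×10^-8 Ω·m
A = π(d/2)² = π(1.0750e-02 m)² = 3.631e-04 m²
R₍20₎ = ρL/A = (2.72×10^-8)(799)/(3.631e-04) = 0.05986 Ω
R₍1.62₎ = R₍20₎(1 + αΔT) = 0.05986 × (1 + 0.0043×-18.4) = 0.05513 Ω
P = I²R = (236)² × 0.05513 = 3070 W

3070 W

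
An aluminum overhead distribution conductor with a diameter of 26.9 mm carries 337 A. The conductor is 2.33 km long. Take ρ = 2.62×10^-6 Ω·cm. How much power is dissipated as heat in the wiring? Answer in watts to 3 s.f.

ρ = 2.62×10^-6 Ω·cm = 2.62×10^-8 Ω·m
A = π(d/2)² = π(1.3450e-02 m)² = 5.683e-04 m²
R = ρL/A = (2.62×10^-8)(2330)/(5.683e-04) = 0.1074 Ω
P = I²R = (337)² × 0.1074 = 12200 W

12200 W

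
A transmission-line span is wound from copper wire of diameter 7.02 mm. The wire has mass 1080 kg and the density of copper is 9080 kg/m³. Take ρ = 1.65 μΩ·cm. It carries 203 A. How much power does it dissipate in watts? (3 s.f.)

54000 W

ρ = 1.65 μΩ·cm = 1.65×10^-8 Ω·m
A = π(d/2)² = π(3.5100e-03 m)² = 3.8705e-05 m²
L = m/(density·A) = 1080/(9080×3.8705e-05) = 3073 m
R = ρL/A = (1.65×10^-8)(3073)/(3.8705e-05) = 1.31 Ω
P = I²R = (203)² × 1.31 = 54000 W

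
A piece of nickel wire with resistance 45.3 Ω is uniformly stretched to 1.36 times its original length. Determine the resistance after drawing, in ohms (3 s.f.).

Volume constant ⇒ A' = A/k with k = 1.36. R' = ρ(kL)/(A/k) = k²R.
R' = 1.85 × 45.3 = 83.8 Ω

83.8 Ω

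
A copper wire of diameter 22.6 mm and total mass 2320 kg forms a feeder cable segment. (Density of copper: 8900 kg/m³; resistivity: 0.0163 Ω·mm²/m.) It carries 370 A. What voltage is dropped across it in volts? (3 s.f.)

ρ = 0.0163 Ω·mm²/m = 1.63×10^-8 Ω·m
A = π(d/2)² = π(1.1300e-02 m)² = 4.0115e-04 m²
L = m/(density·A) = 2320/(8900×4.0115e-04) = 649.8 m
R = ρL/A = (1.63×10^-8)(649.8)/(4.0115e-04) = 0.0264 Ω
V = IR = 370 × 0.0264 = 9.77 V

9.77 V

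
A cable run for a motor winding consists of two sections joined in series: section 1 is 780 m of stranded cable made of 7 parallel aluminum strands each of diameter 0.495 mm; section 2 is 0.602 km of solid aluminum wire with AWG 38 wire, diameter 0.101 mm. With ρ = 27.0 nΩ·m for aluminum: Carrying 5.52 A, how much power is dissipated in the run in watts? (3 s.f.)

62300 W

ρ = 27.0 nΩ·m = 2.70×10^-8 Ω·m
Section 1: A_strand = π(2.4750e-04)² = 1.924e-07 m²; R₁ = ρL/(N·A_s) = (2.70×10^-8)(780)/(7×1.924e-07) = 15.63 Ω
Section 2: A = π(0.101/2 mm)² = π(5.0500e-05 m)² = 8.012e-09 m²
R₂ = (2.70×10^-8)(602)/(8.012e-09) = 2029 Ω
R = R₁ + R₂ = 2044 Ω
P = I²R = (5.52)² × 2044 = 62300 W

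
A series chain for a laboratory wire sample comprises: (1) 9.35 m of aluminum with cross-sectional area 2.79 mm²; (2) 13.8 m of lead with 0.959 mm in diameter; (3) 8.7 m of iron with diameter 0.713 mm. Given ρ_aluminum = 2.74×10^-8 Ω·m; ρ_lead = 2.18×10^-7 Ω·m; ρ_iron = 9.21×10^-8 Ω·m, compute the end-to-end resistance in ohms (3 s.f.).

6.26 Ω

Seg 1: A = 2.79 mm² = 2.790e-06 m²
R_1 = (2.74×10^-8)(9.35)/(2.790e-06) = 0.09182 Ω
Seg 2: A = π(d/2)² = π(4.7950e-04 m)² = 7.223e-07 m²
R_2 = (2.18×10^-7)(13.8)/(7.223e-07) = 4.165 Ω
Seg 3: A = π(d/2)² = π(3.5650e-04 m)² = 3.993e-07 m²
R_3 = (9.21×10^-8)(8.7)/(3.993e-07) = 2.007 Ω
R_total = R_1 + R_2 + R_3 = 6.26 Ω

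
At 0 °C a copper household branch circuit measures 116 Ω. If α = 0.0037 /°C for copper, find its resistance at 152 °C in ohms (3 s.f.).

181 Ω

ΔT = 152 − 0 = 152 °C
R = R₀(1 + αΔT) = 116 × (1 + 0.0037×152) = 116 × 1.562 = 181 Ω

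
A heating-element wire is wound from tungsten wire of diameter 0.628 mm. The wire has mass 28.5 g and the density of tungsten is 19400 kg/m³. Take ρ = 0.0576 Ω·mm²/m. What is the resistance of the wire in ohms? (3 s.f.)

ρ = 0.0576 Ω·mm²/m = 5.76×10^-8 Ω·m
A = π(d/2)² = π(3.1400e-04 m)² = 3.0975e-07 m²
L = m/(density·A) = 0.0285/(19400×3.0975e-07) = 4.743 m
R = ρL/A = (5.76×10^-8)(4.743)/(3.0975e-07) = 0.882 Ω

0.882 Ω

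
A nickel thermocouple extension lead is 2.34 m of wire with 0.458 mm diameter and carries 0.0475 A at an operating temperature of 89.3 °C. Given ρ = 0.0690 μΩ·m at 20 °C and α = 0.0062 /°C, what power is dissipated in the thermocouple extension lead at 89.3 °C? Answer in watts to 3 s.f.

0.00316 W

ρ = 0.0690 μΩ·m = 6.90×10^-8 Ω·m
A = π(d/2)² = π(2.2900e-04 m)² = 1.647e-07 m²
R₍20₎ = ρL/A = (6.90×10^-8)(2.34)/(1.647e-07) = 0.98 Ω
R₍89.3₎ = R₍20₎(1 + αΔT) = 0.98 × (1 + 0.0062×69.3) = 1.401 Ω
P = I²R = (0.0475)² × 1.401 = 0.00316 W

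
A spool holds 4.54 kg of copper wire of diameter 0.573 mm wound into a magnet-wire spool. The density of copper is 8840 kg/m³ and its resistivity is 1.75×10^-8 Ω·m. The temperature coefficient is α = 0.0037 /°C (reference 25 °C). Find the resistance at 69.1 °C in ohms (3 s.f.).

A = π(d/2)² = π(2.8650e-04 m)² = 2.5787e-07 m²
L = m/(density·A) = 4.54/(8840×2.5787e-07) = 1992 m
R = ρL/A = (1.75×10^-8)(1992)/(2.5787e-07) = 135.2 Ω
R(69.1 °C) = 135.2 × (1 + 0.0037×44.1) = 157 Ω

157 Ω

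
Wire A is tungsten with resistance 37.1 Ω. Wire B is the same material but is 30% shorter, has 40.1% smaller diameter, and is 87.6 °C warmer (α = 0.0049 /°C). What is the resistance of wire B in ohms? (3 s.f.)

R ∝ ρL/d² with ρ ∝ (1+αΔT), so R_B/R_A = (1 − 30/100) × (1 − 40.1/100)⁻² × (1 + 0.0049×87.6)
= 0.7 × 2.787 × 1.429 = 2.788
R_B = 2.788 × 37.1 = 103 Ω

103 Ω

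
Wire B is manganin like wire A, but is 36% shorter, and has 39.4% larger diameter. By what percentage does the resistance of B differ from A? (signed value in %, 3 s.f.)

R ∝ L/d², so R_B/R_A = (1 − 36/100) × (1 + 39.4/100)⁻²
= 0.64 × 0.5146 = 0.3293
(R_B − R_A)/R_A = 0.3293 − 1 = -67.1%

-67.1%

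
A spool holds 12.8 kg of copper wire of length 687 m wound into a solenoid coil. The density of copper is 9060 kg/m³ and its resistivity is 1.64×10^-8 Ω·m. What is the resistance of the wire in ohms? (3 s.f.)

A = m/(density·L) = 12.8/(9060×687) = 2.0565e-06 m²
R = ρL/A = (1.64×10^-8)(687)/(2.0565e-06) = 5.48 Ω

5.48 Ω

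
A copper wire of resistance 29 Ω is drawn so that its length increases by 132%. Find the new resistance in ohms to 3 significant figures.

k = 1 + 132/100 = 2.32; volume constant ⇒ A' = A/k, so R' = k²R.
R' = 5.382 × 29 = 156 Ω

156 Ω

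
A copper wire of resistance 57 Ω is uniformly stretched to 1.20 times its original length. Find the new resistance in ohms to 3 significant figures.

82.1 Ω

Volume constant ⇒ A' = A/k with k = 1.2. R' = ρ(kL)/(A/k) = k²R.
R' = 1.44 × 57 = 82.1 Ω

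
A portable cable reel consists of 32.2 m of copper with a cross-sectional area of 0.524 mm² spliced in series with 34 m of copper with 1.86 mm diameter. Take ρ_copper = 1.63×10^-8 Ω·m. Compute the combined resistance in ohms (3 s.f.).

Segment 1: A = 0.524 mm² = 5.240e-07 m²
R₁ = ρL/A = (1.63×10^-8)(32.2)/(5.240e-07) = 1.002 Ω
Segment 2: A = π(d/2)² = π(9.3000e-04 m)² = 2.717e-06 m²
R₂ = (1.63×10^-8)(34)/(2.717e-06) = 0.204 Ω
R = R₁ + R₂ = 1.21 Ω

1.21 Ω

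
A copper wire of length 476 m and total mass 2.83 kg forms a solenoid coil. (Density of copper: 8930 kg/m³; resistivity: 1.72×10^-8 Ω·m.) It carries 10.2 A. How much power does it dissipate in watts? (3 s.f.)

1280 W

A = m/(density·L) = 2.83/(8930×476) = 6.6578e-07 m²
R = ρL/A = (1.72×10^-8)(476)/(6.6578e-07) = 12.3 Ω
P = I²R = (10.2)² × 12.3 = 1280 W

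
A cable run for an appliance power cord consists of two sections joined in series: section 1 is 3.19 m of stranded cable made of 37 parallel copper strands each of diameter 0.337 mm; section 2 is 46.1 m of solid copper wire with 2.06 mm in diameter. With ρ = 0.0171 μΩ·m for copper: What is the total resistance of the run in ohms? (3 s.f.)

ρ = 0.0171 μΩ·m = 1.71×10^-8 Ω·m
Section 1: A_strand = π(1.6850e-04)² = 8.920e-08 m²; R₁ = ρL/(N·A_s) = (1.71×10^-8)(3.19)/(37×8.920e-08) = 0.01653 Ω
Section 2: A = π(d/2)² = π(1.0300e-03 m)² = 3.333e-06 m²
R₂ = (1.71×10^-8)(46.1)/(3.333e-06) = 0.2365 Ω
R = R₁ + R₂ = 0.253 Ω

0.253 Ω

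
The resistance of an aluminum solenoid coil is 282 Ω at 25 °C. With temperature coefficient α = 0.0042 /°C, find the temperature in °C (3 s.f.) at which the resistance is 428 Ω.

R = R₀(1 + α(T − T₀)) ⇒ T = T₀ + (R/R₀ − 1)/α
T = 25 + (428/282 − 1)/0.0042 = 25 + (0.5177)/0.0042 = 148 °C

148 °C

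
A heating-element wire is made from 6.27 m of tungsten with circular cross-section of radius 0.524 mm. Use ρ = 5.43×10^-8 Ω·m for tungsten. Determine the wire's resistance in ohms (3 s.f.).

A = πr² = π(5.2400e-04 m)² = 8.626e-07 m²
R = ρL/A = (5.43×10^-8)(6.27 m)/(8.626e-07 m²) = 0.395 Ω

0.395 Ω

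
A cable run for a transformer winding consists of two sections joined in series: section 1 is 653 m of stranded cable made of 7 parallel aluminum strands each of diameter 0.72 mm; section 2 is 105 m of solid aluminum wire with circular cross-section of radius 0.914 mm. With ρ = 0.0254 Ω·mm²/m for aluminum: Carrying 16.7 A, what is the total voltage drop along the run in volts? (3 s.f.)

114 V

ρ = 0.0254 Ω·mm²/m = 2.54×10^-8 Ω·m
Section 1: A_strand = π(3.6000e-04)² = 4.072e-07 m²; R₁ = ρL/(N·A_s) = (2.54×10^-8)(653)/(7×4.072e-07) = 5.82 Ω
Section 2: A = πr² = π(9.1400e-04 m)² = 2.624e-06 m²
R₂ = (2.54×10^-8)(105)/(2.624e-06) = 1.016 Ω
R = R₁ + R₂ = 6.836 Ω
V = IR = 16.7 × 6.836 = 114 V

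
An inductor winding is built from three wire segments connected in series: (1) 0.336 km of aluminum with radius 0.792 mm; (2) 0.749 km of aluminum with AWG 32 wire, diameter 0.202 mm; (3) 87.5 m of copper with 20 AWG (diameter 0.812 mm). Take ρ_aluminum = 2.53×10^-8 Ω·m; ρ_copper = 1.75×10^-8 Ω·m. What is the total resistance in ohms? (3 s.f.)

Seg 1: A = πr² = π(7.9200e-04 m)² = 1.971e-06 m²
R_1 = (2.53×10^-8)(336)/(1.971e-06) = 4.314 Ω
Seg 2: A = π(0.202/2 mm)² = π(1.0100e-04 m)² = 3.205e-08 m²
R_2 = (2.53×10^-8)(749)/(3.205e-08) = 591.3 Ω
Seg 3: A = π(0.812/2 mm)² = π(4.0600e-04 m)² = 5.178e-07 m²
R_3 = (1.75×10^-8)(87.5)/(5.178e-07) = 2.957 Ω
R_total = R_1 + R_2 + R_3 = 599 Ω

599 Ω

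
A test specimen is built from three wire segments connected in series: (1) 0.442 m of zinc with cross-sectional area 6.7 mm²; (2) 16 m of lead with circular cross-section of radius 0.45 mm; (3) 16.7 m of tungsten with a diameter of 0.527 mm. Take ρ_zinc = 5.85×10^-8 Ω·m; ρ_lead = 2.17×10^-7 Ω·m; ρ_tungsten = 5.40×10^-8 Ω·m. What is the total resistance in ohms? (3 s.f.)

9.60 Ω

Seg 1: A = 6.7 mm² = 6.700e-06 m²
R_1 = (5.85×10^-8)(0.442)/(6.700e-06) = 0.003859 Ω
Seg 2: A = πr² = π(4.5000e-04 m)² = 6.362e-07 m²
R_2 = (2.17×10^-7)(16)/(6.362e-07) = 5.458 Ω
Seg 3: A = π(d/2)² = π(2.6350e-04 m)² = 2.181e-07 m²
R_3 = (5.40×10^-8)(16.7)/(2.181e-07) = 4.134 Ω
R_total = R_1 + R_2 + R_3 = 9.60 Ω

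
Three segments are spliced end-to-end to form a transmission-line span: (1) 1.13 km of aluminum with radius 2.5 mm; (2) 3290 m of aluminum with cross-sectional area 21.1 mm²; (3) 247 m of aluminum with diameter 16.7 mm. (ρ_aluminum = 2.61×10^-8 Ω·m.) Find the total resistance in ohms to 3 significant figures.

5.60 Ω

Seg 1: A = πr² = π(2.5000e-03 m)² = 1.963e-05 m²
R_1 = (2.61×10^-8)(1130)/(1.963e-05) = 1.502 Ω
Seg 2: A = 21.1 mm² = 2.110e-05 m²
R_2 = (2.61×10^-8)(3290)/(2.110e-05) = 4.07 Ω
Seg 3: A = π(d/2)² = π(8.3500e-03 m)² = 2.190e-04 m²
R_3 = (2.61×10^-8)(247)/(2.190e-04) = 0.02943 Ω
R_total = R_1 + R_2 + R_3 = 5.60 Ω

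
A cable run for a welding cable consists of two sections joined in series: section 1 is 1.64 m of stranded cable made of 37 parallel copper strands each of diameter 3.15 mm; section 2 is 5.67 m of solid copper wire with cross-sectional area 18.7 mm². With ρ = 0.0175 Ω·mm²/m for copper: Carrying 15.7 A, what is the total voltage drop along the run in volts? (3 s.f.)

ρ = 0.0175 Ω·mm²/m = 1.75×10^-8 Ω·m
Section 1: A_strand = π(1.5750e-03)² = 7.793e-06 m²; R₁ = ρL/(N·A_s) = (1.75×10^-8)(1.64)/(37×7.793e-06) = 9.953×10^-5 Ω
Section 2: A = 18.7 mm² = 1.870e-05 m²
R₂ = (1.75×10^-8)(5.67)/(1.870e-05) = 0.005306 Ω
R = R₁ + R₂ = 0.005406 Ω
V = IR = 15.7 × 0.005406 = 0.0849 V

0.0849 V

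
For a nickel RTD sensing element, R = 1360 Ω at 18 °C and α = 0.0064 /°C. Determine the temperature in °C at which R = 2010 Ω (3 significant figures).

92.7 °C

R = R₀(1 + α(T − T₀)) ⇒ T = T₀ + (R/R₀ − 1)/α
T = 18 + (2010/1360 − 1)/0.0064 = 18 + (0.4779)/0.0064 = 92.7 °C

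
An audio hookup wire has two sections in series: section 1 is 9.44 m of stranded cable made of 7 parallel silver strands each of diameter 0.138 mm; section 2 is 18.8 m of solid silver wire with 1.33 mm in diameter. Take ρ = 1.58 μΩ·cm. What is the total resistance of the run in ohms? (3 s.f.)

ρ = 1.58 μΩ·cm = 1.58×10^-8 Ω·m
Section 1: A_strand = π(6.9000e-05)² = 1.496e-08 m²; R₁ = ρL/(N·A_s) = (1.58×10^-8)(9.44)/(7×1.496e-08) = 1.425 Ω
Section 2: A = π(d/2)² = π(6.6500e-04 m)² = 1.389e-06 m²
R₂ = (1.58×10^-8)(18.8)/(1.389e-06) = 0.2138 Ω
R = R₁ + R₂ = 1.64 Ω

1.64 Ω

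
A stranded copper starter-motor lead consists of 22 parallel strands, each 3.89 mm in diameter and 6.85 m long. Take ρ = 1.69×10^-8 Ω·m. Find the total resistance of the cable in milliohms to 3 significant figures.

A_strand = π(1.9450e-03 m)² = 1.188e-05 m²
R_strand = ρL/A = (1.69×10^-8)(6.85)/(1.188e-05) = 0.009741 Ω
R_total = R_strand/N = 0.009741/22 = 0.443 mΩ

0.443 mΩ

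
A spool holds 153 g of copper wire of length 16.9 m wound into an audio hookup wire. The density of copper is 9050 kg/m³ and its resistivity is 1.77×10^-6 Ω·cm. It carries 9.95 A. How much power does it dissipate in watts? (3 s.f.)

29.6 W

ρ = 1.77×10^-6 Ω·cm = 1.77×10^-8 Ω·m
A = m/(density·L) = 0.153/(9050×16.9) = 1.0004e-06 m²
R = ρL/A = (1.77×10^-8)(16.9)/(1.0004e-06) = 0.299 Ω
P = I²R = (9.95)² × 0.299 = 29.6 W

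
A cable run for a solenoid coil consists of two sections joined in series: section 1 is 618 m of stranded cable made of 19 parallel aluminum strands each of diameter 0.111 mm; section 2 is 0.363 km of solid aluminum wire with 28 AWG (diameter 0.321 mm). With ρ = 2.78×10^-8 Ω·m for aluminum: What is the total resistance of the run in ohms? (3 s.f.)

Section 1: A_strand = π(5.5500e-05)² = 9.677e-09 m²; R₁ = ρL/(N·A_s) = (2.78×10^-8)(618)/(19×9.677e-09) = 93.44 Ω
Section 2: A = π(0.321/2 mm)² = π(1.6050e-04 m)² = 8.093e-08 m²
R₂ = (2.78×10^-8)(363)/(8.093e-08) = 124.7 Ω
R = R₁ + R₂ = 218 Ω

218 Ω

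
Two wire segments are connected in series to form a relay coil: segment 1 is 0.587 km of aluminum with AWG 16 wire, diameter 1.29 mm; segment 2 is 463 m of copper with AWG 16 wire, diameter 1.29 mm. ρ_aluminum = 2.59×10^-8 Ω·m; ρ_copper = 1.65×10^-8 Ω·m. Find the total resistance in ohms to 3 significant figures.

17.5 Ω

Segment 1: A = π(1.29/2 mm)² = π(6.4500e-04 m)² = 1.307e-06 m²
R₁ = ρL/A = (2.59×10^-8)(587)/(1.307e-06) = 11.63 Ω
R₂ = (1.65×10^-8)(463)/(1.307e-06) = 5.845 Ω
R = R₁ + R₂ = 17.5 Ω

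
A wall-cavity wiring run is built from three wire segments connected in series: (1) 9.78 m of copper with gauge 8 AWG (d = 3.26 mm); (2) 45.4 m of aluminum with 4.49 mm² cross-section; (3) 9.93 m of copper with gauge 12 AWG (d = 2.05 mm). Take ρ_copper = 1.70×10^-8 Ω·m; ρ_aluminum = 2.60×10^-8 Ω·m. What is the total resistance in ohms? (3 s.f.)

0.334 Ω

Seg 1: A = π(3.26/2 mm)² = π(1.6300e-03 m)² = 8.347e-06 m²
R_1 = (1.70×10^-8)(9.78)/(8.347e-06) = 0.01992 Ω
Seg 2: A = 4.49 mm² = 4.490e-06 m²
R_2 = (2.60×10^-8)(45.4)/(4.490e-06) = 0.2629 Ω
Seg 3: A = π(2.05/2 mm)² = π(1.0250e-03 m)² = 3.301e-06 m²
R_3 = (1.70×10^-8)(9.93)/(3.301e-06) = 0.05114 Ω
R_total = R_1 + R_2 + R_3 = 0.334 Ω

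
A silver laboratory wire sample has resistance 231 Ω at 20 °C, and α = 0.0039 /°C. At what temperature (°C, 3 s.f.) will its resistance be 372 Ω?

177 °C

R = R₀(1 + α(T − T₀)) ⇒ T = T₀ + (R/R₀ − 1)/α
T = 20 + (372/231 − 1)/0.0039 = 20 + (0.6104)/0.0039 = 177 °C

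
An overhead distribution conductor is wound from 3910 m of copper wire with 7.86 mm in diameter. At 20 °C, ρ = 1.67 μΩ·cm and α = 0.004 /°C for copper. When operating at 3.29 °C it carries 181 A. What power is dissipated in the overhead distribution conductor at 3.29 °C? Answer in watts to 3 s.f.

ρ = 1.67 μΩ·cm = 1.67×10^-8 Ω·m
A = π(d/2)² = π(3.9300e-03 m)² = 4.852e-05 m²
R₍20₎ = ρL/A = (1.67×10^-8)(3910)/(4.852e-05) = 1.346 Ω
R₍3.29₎ = R₍20₎(1 + αΔT) = 1.346 × (1 + 0.004×-16.7) = 1.256 Ω
P = I²R = (181)² × 1.256 = 41100 W

41100 W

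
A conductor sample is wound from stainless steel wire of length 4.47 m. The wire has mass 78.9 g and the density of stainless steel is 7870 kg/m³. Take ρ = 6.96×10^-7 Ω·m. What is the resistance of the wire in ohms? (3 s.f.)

1.39 Ω

A = m/(density·L) = 0.0789/(7870×4.47) = 2.2428e-06 m²
R = ρL/A = (6.96×10^-7)(4.47)/(2.2428e-06) = 1.39 Ω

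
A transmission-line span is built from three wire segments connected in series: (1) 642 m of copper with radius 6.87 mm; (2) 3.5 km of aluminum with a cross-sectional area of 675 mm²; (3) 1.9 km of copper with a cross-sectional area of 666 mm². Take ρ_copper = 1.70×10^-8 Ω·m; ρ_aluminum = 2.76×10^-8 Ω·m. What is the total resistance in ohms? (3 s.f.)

0.265 Ω

Seg 1: A = πr² = π(6.8700e-03 m)² = 1.483e-04 m²
R_1 = (1.70×10^-8)(642)/(1.483e-04) = 0.07361 Ω
Seg 2: A = 675 mm² = 6.750e-04 m²
R_2 = (2.76×10^-8)(3500)/(6.750e-04) = 0.1431 Ω
Seg 3: A = 666 mm² = 6.660e-04 m²
R_3 = (1.70×10^-8)(1900)/(6.660e-04) = 0.0485 Ω
R_total = R_1 + R_2 + R_3 = 0.265 Ω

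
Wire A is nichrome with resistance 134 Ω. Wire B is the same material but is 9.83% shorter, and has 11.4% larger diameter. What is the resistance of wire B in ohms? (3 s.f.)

R ∝ L/d², so R_B/R_A = (1 − 9.83/100) × (1 + 11.4/100)⁻²
= 0.9017 × 0.8058 = 0.7266
R_B = 0.7266 × 134 = 97.4 Ω

97.4 Ω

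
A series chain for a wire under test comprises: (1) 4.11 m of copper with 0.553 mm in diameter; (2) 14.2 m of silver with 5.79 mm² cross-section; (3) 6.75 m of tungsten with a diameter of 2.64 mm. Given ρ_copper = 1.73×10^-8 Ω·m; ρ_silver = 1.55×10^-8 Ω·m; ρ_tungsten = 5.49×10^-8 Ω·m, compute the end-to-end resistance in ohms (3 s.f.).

Seg 1: A = π(d/2)² = π(2.7650e-04 m)² = 2.402e-07 m²
R_1 = (1.73×10^-8)(4.11)/(2.402e-07) = 0.296 Ω
Seg 2: A = 5.79 mm² = 5.790e-06 m²
R_2 = (1.55×10^-8)(14.2)/(5.790e-06) = 0.03801 Ω
Seg 3: A = π(d/2)² = π(1.3200e-03 m)² = 5.474e-06 m²
R_3 = (5.49×10^-8)(6.75)/(5.474e-06) = 0.0677 Ω
R_total = R_1 + R_2 + R_3 = 0.402 Ω

0.402 Ω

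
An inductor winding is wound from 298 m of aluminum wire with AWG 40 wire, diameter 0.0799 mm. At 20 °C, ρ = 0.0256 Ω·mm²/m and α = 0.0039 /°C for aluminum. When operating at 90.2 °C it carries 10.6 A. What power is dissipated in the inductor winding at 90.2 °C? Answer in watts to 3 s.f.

2.18×10^5 W

ρ = 0.0256 Ω·mm²/m = 2.56×10^-8 Ω·m
A = π(0.0799/2 mm)² = π(3.9950e-05 m)² = 5.014e-09 m²
R₍20₎ = ρL/A = (2.56×10^-8)(298)/(5.014e-09) = 1522 Ω
R₍90.2₎ = R₍20₎(1 + αΔT) = 1522 × (1 + 0.0039×70.2) = 1938 Ω
P = I²R = (10.6)² × 1938 = 2.18×10^5 W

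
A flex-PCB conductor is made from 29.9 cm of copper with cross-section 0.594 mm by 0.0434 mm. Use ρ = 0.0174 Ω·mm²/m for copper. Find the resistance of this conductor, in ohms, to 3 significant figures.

0.202 Ω

ρ = 0.0174 Ω·mm²/m = 1.74×10^-8 Ω·m
A = 0.594 × 0.0434 mm² = 0.0258 mm² = 2.578e-08 m²
R = ρL/A = (1.74×10^-8)(0.299 m)/(2.578e-08 m²) = 0.202 Ω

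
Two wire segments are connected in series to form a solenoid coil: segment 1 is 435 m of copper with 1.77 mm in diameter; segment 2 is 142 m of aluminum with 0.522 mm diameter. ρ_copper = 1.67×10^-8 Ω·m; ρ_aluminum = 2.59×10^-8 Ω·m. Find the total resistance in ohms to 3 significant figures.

Segment 1: A = π(d/2)² = π(8.8500e-04 m)² = 2.461e-06 m²
R₁ = ρL/A = (1.67×10^-8)(435)/(2.461e-06) = 2.952 Ω
Segment 2: A = π(d/2)² = π(2.6100e-04 m)² = 2.140e-07 m²
R₂ = (2.59×10^-8)(142)/(2.140e-07) = 17.19 Ω
R = R₁ + R₂ = 20.1 Ω

20.1 Ω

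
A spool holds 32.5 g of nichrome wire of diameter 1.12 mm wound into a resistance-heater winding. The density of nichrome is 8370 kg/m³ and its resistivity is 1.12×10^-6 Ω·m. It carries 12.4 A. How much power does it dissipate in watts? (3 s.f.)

689 W

A = π(d/2)² = π(5.6000e-04 m)² = 9.8520e-07 m²
L = m/(density·A) = 0.0325/(8370×9.8520e-07) = 3.941 m
R = ρL/A = (1.12×10^-6)(3.941)/(9.8520e-07) = 4.48 Ω
P = I²R = (12.4)² × 4.48 = 689 W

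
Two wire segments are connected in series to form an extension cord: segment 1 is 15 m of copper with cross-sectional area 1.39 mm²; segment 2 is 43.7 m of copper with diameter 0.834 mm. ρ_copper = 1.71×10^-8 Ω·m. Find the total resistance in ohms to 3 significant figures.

Segment 1: A = 1.39 mm² = 1.390e-06 m²
R₁ = ρL/A = (1.71×10^-8)(15)/(1.390e-06) = 0.1845 Ω
Segment 2: A = π(d/2)² = π(4.1700e-04 m)² = 5.463e-07 m²
R₂ = (1.71×10^-8)(43.7)/(5.463e-07) = 1.368 Ω
R = R₁ + R₂ = 1.55 Ω

1.55 Ω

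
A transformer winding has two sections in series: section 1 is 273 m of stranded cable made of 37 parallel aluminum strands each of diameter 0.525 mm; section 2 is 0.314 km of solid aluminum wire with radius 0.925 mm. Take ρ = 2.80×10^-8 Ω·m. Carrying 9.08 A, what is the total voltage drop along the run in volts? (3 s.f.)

38.4 V

Section 1: A_strand = π(2.6250e-04)² = 2.165e-07 m²; R₁ = ρL/(N·A_s) = (2.80×10^-8)(273)/(37×2.165e-07) = 0.9544 Ω
Section 2: A = πr² = π(9.2500e-04 m)² = 2.688e-06 m²
R₂ = (2.80×10^-8)(314)/(2.688e-06) = 3.271 Ω
R = R₁ + R₂ = 4.225 Ω
V = IR = 9.08 × 4.225 = 38.4 V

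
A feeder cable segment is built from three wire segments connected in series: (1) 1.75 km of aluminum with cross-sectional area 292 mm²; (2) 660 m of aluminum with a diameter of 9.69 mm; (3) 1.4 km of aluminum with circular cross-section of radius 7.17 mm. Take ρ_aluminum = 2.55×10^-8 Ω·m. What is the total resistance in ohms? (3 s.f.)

0.602 Ω

Seg 1: A = 292 mm² = 2.920e-04 m²
R_1 = (2.55×10^-8)(1750)/(2.920e-04) = 0.1528 Ω
Seg 2: A = π(d/2)² = π(4.8450e-03 m)² = 7.375e-05 m²
R_2 = (2.55×10^-8)(660)/(7.375e-05) = 0.2282 Ω
Seg 3: A = πr² = π(7.1700e-03 m)² = 1.615e-04 m²
R_3 = (2.55×10^-8)(1400)/(1.615e-04) = 0.221 Ω
R_total = R_1 + R_2 + R_3 = 0.602 Ω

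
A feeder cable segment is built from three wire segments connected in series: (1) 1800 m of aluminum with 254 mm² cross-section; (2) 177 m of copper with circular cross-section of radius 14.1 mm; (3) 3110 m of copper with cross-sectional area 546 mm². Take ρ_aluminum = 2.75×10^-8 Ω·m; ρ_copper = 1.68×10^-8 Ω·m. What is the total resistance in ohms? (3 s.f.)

0.295 Ω

Seg 1: A = 254 mm² = 2.540e-04 m²
R_1 = (2.75×10^-8)(1800)/(2.540e-04) = 0.1949 Ω
Seg 2: A = πr² = π(1.4100e-02 m)² = 6.246e-04 m²
R_2 = (1.68×10^-8)(177)/(6.246e-04) = 0.004761 Ω
Seg 3: A = 546 mm² = 5.460e-04 m²
R_3 = (1.68×10^-8)(3110)/(5.460e-04) = 0.09569 Ω
R_total = R_1 + R_2 + R_3 = 0.295 Ω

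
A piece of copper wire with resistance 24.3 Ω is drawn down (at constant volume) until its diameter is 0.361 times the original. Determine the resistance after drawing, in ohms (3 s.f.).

1430 Ω

Volume constant ⇒ L' = L/r² with r = 0.361. R' = ρL'/A' = ρ(L/r²)/(πr²d₀²/4) = R/r⁴.
R' = 58.88 × 24.3 = 1430 Ω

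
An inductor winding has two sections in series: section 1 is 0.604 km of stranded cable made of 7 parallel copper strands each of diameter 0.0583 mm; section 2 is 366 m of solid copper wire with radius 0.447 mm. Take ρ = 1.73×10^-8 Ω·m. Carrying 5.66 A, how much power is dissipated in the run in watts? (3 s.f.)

18200 W

Section 1: A_strand = π(2.9150e-05)² = 2.669e-09 m²; R₁ = ρL/(N·A_s) = (1.73×10^-8)(604)/(7×2.669e-09) = 559.2 Ω
Section 2: A = πr² = π(4.4700e-04 m)² = 6.277e-07 m²
R₂ = (1.73×10^-8)(366)/(6.277e-07) = 10.09 Ω
R = R₁ + R₂ = 569.3 Ω
P = I²R = (5.66)² × 569.3 = 18200 W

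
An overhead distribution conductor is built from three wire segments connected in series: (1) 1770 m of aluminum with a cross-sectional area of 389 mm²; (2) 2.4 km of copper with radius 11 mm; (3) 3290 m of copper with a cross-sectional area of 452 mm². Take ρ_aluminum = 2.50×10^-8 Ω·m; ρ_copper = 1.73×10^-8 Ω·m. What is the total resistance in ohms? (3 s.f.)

0.349 Ω

Seg 1: A = 389 mm² = 3.890e-04 m²
R_1 = (2.50×10^-8)(1770)/(3.890e-04) = 0.1138 Ω
Seg 2: A = πr² = π(1.1000e-02 m)² = 3.801e-04 m²
R_2 = (1.73×10^-8)(2400)/(3.801e-04) = 0.1092 Ω
Seg 3: A = 452 mm² = 4.520e-04 m²
R_3 = (1.73×10^-8)(3290)/(4.520e-04) = 0.1259 Ω
R_total = R_1 + R_2 + R_3 = 0.349 Ω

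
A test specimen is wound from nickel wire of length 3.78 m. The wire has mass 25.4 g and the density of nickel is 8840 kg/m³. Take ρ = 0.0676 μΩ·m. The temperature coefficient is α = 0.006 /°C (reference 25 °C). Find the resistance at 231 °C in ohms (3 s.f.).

0.752 Ω

ρ = 0.0676 μΩ·m = 6.76×10^-8 Ω·m
A = m/(density·L) = 0.0254/(8840×3.78) = 7.6013e-07 m²
R = ρL/A = (6.76×10^-8)(3.78)/(7.6013e-07) = 0.3362 Ω
R(231 °C) = 0.3362 × (1 + 0.006×206) = 0.752 Ω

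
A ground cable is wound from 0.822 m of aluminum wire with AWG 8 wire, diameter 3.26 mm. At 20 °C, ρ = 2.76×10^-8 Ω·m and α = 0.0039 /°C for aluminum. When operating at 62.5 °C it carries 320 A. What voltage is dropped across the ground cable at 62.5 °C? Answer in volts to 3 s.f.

1.01 V

A = π(3.26/2 mm)² = π(1.6300e-03 m)² = 8.347e-06 m²
R₍20₎ = ρL/A = (2.76×10^-8)(0.822)/(8.347e-06) = 0.002718 Ω
R₍62.5₎ = R₍20₎(1 + αΔT) = 0.002718 × (1 + 0.0039×42.5) = 0.003169 Ω
V = IR = 320 × 0.003169 = 1.01 V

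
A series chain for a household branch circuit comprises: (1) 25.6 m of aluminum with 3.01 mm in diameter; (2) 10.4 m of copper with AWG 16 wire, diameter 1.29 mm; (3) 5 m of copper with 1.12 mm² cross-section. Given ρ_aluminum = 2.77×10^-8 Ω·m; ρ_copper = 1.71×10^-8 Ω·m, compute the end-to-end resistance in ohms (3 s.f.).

0.312 Ω

Seg 1: A = π(d/2)² = π(1.5050e-03 m)² = 7.116e-06 m²
R_1 = (2.77×10^-8)(25.6)/(7.116e-06) = 0.09965 Ω
Seg 2: A = π(1.29/2 mm)² = π(6.4500e-04 m)² = 1.307e-06 m²
R_2 = (1.71×10^-8)(10.4)/(1.307e-06) = 0.1361 Ω
Seg 3: A = 1.12 mm² = 1.120e-06 m²
R_3 = (1.71×10^-8)(5)/(1.120e-06) = 0.07634 Ω
R_total = R_1 + R_2 + R_3 = 0.312 Ω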